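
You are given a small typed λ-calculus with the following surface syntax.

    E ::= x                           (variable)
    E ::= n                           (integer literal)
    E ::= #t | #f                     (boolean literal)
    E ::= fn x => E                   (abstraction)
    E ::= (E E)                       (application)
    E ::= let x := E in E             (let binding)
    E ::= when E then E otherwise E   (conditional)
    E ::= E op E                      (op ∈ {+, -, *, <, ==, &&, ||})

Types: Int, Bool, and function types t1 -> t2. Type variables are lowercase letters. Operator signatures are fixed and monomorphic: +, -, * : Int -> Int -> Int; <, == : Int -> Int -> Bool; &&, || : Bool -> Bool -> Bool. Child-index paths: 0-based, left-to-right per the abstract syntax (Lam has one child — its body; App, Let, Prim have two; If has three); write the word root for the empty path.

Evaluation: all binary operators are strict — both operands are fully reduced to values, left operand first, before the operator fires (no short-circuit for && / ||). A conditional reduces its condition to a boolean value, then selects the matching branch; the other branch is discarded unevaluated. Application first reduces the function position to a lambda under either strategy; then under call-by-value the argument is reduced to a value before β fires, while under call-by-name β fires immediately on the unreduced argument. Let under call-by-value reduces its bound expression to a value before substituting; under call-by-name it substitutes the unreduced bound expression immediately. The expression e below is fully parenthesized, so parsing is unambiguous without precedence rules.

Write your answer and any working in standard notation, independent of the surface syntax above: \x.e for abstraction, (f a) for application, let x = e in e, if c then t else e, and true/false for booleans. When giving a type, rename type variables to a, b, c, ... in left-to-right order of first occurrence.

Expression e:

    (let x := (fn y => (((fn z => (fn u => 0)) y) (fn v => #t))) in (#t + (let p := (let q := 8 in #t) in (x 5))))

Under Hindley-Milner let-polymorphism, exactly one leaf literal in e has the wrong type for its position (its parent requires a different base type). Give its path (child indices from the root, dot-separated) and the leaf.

Working:
\u._ : c -> Int
\z._ : b -> c -> Int
y : a
  unify b -> c -> Int ~ a -> d
  unify b ~ a
  unify c -> Int ~ d
_ _ : c -> Int
\v._ : e -> Bool
  unify c -> Int ~ (e -> Bool) -> f
  unify c ~ e -> Bool
  unify Int ~ f
_ _ : Int
\y._ : a -> Int
let x : forall. a -> Int
  unify Bool ~ Int
  FAIL: mismatch Bool ~ Int

Answer: 1.0 : true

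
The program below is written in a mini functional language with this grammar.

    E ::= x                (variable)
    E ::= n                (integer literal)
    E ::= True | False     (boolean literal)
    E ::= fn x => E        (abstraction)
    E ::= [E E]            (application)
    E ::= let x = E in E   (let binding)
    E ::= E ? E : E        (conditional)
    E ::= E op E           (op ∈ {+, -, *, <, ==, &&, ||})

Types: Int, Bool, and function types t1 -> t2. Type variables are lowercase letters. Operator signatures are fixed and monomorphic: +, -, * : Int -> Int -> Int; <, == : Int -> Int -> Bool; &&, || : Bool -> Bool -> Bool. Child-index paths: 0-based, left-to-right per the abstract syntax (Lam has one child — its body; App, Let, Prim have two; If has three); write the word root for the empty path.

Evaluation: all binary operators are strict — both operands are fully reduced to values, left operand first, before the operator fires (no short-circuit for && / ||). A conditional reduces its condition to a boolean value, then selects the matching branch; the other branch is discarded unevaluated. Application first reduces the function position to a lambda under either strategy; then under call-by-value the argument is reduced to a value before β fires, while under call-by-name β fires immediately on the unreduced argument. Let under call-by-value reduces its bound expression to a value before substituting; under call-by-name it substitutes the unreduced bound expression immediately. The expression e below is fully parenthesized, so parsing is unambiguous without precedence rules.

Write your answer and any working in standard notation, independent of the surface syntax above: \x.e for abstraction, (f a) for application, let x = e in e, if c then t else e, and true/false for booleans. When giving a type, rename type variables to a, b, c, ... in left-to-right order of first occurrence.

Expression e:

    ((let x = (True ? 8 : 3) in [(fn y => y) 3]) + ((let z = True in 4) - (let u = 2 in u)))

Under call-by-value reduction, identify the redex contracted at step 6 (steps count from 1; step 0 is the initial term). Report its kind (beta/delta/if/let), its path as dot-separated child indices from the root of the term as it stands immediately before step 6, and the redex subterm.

Derivation:
step 0: ((let x = (if true then 8 else 3) in ((\y.y) 3)) + ((let z = true in 4) - (let u = 2 in u)))
step 1: [if@0.0] ((let x = 8 in ((\y.y) 3)) + ((let z = true in 4) - (let u = 2 in u)))
step 2: [let@0] (((\y.y) 3) + ((let z = true in 4) - (let u = 2 in u)))
step 3: [beta@0] (3 + ((let z = true in 4) - (let u = 2 in u)))
step 4: [let@1.0] (3 + (4 - (let u = 2 in u)))
step 5: [let@1.1] (3 + (4 - 2))
step 6: [delta@1] (3 + 2)

Answer: delta at 1 : (4 - 2)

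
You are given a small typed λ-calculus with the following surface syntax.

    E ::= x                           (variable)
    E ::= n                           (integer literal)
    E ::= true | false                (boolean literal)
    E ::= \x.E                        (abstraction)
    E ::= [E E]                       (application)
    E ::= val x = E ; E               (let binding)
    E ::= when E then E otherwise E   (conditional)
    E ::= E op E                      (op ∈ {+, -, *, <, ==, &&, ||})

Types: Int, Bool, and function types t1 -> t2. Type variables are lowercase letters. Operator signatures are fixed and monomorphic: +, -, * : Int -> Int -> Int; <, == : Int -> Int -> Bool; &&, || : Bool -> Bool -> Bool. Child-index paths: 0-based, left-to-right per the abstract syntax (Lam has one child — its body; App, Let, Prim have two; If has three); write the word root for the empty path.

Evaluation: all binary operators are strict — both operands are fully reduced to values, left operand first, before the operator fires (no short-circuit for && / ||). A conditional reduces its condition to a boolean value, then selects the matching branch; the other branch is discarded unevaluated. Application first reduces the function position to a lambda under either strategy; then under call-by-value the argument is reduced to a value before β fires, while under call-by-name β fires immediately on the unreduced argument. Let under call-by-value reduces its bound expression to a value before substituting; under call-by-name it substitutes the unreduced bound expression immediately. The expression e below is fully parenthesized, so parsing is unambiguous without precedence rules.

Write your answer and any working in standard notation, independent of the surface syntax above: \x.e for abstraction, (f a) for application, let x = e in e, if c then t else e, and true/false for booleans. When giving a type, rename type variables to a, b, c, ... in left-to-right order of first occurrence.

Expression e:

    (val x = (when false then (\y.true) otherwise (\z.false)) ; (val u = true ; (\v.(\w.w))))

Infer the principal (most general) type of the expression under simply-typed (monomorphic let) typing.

Answer: a -> b -> b

Working:
  unify Bool ~ Bool
\y._ : a -> Bool
\z._ : b -> Bool
  unify a -> Bool ~ b -> Bool
  unify a ~ b
  unify Bool ~ Bool
let x : b -> Bool
let u : Bool
w : d
\w._ : d -> d
\v._ : c -> d -> d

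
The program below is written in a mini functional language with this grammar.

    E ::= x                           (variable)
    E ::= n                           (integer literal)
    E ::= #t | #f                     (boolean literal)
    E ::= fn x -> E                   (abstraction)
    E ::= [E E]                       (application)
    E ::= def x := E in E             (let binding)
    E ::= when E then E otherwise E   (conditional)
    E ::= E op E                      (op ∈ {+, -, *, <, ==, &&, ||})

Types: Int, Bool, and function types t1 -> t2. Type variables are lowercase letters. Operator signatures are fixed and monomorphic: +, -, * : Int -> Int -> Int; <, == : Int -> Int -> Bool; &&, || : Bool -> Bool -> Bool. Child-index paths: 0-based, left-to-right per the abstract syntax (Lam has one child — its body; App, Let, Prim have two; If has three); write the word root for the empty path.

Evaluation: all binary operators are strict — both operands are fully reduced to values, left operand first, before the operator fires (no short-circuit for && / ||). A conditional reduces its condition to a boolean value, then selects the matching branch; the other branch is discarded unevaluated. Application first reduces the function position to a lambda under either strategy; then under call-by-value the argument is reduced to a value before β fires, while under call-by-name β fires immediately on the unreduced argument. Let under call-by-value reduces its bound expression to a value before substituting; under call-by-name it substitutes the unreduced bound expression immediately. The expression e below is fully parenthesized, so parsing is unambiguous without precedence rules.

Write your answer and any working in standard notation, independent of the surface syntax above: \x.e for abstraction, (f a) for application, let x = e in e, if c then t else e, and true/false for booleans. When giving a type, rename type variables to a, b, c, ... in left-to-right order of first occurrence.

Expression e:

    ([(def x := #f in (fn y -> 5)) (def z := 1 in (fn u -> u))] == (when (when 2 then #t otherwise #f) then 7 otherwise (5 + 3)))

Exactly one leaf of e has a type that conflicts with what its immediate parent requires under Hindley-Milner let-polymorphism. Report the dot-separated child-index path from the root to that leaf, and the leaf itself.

Derivation:
let x : Bool
\y._ : a -> Int
let z : Int
u : b
\u._ : b -> b
  unify a -> Int ~ (b -> b) -> c
  unify a ~ b -> b
  unify Int ~ c
_ _ : Int
  unify Int ~ Int
  unify Int ~ Bool
  FAIL: mismatch Int ~ Bool

Answer: 1.0.0 : 2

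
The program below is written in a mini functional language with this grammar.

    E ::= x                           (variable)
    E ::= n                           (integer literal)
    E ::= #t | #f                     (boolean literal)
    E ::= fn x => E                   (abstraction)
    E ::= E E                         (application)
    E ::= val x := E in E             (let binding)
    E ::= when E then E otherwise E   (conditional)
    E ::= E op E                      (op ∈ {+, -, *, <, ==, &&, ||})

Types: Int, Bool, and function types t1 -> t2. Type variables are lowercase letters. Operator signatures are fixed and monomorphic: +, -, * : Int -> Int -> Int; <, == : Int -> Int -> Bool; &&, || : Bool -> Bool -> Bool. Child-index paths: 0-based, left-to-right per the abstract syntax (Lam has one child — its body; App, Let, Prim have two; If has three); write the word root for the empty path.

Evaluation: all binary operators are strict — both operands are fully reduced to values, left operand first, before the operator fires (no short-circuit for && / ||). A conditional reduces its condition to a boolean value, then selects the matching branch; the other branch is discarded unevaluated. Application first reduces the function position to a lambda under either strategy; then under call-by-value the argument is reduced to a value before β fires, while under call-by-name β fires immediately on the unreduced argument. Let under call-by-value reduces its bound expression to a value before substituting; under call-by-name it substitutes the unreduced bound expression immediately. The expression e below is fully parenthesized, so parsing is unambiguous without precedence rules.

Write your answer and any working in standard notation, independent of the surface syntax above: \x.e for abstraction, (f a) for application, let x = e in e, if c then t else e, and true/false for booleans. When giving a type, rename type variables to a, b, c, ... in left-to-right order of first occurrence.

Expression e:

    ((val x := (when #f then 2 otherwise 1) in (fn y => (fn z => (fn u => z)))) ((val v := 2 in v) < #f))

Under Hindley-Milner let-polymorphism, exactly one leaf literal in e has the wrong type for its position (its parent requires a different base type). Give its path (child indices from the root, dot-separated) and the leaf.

Working:
  unify Bool ~ Bool
  unify Int ~ Int
let x : Int
z : b
\u._ : c -> b
\z._ : b -> c -> b
\y._ : a -> b -> c -> b
let v : Int
v : Int
  unify Int ~ Int
  unify Bool ~ Int
  FAIL: mismatch Bool ~ Int

Answer: 1.1 : false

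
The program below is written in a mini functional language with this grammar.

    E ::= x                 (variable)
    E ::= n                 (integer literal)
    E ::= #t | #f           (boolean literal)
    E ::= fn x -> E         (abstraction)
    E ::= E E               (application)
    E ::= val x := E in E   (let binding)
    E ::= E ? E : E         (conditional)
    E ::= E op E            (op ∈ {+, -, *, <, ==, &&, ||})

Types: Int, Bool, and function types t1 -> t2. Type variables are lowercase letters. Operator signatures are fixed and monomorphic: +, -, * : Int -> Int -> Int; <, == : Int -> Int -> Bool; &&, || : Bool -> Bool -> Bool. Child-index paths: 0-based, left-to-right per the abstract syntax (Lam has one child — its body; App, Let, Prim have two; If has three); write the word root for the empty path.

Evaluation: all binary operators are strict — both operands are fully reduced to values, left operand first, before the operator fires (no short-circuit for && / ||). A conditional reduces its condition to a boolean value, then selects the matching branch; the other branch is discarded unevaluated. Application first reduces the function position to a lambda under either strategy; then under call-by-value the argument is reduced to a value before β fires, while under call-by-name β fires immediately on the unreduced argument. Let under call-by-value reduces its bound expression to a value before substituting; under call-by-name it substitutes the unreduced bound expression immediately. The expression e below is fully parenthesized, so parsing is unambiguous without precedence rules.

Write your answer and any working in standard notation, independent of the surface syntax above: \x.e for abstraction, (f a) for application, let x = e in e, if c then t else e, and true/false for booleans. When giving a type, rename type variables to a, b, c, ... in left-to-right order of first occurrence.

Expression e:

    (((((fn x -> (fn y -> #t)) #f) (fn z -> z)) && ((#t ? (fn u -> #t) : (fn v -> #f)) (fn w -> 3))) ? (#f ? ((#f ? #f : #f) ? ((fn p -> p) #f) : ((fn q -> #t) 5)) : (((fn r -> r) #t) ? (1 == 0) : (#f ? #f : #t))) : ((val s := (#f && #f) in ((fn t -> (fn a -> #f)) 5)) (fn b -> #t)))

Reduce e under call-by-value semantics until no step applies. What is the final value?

Answer: false

Derivation:
step 0: (if ((((\x.(\y.true)) false) (\z.z)) && ((if true then (\u.true) else (\v.false)) (\w.3))) then (if false then (if (if false then false else false) then ((\p.p) false) else ((\q.true) 5)) else (if ((\r.r) true) then (1 == 0) else (if false then false else true))) else ((let s = (false && false) in ((\t.(\a.false)) 5)) (\b.true)))
step 1: [beta@0.0.0] (if (((\y.true) (\z.z)) && ((if true then (\u.true) else (\v.false)) (\w.3))) then (if false then (if (if false then false else false) then ((\p.p) false) else ((\q.true) 5)) else (if ((\r.r) true) then (1 == 0) else (if false then false else true))) else ((let s = (false && false) in ((\t.(\a.false)) 5)) (\b.true)))
step 2: [beta@0.0] (if (true && ((if true then (\u.true) else (\v.false)) (\w.3))) then (if false then (if (if false then false else false) then ((\p.p) false) else ((\q.true) 5)) else (if ((\r.r) true) then (1 == 0) else (if false then false else true))) else ((let s = (false && false) in ((\t.(\a.false)) 5)) (\b.true)))
step 3: [if@0.1.0] (if (true && ((\u.true) (\w.3))) then (if false then (if (if false then false else false) then ((\p.p) false) else ((\q.true) 5)) else (if ((\r.r) true) then (1 == 0) else (if false then false else true))) else ((let s = (false && false) in ((\t.(\a.false)) 5)) (\b.true)))
step 4: [beta@0.1] (if (true && true) then (if false then (if (if false then false else false) then ((\p.p) false) else ((\q.true) 5)) else (if ((\r.r) true) then (1 == 0) else (if false then false else true))) else ((let s = (false && false) in ((\t.(\a.false)) 5)) (\b.true)))
step 5: [delta@0] (if true then (if false then (if (if false then false else false) then ((\p.p) false) else ((\q.true) 5)) else (if ((\r.r) true) then (1 == 0) else (if false then false else true))) else ((let s = (false && false) in ((\t.(\a.false)) 5)) (\b.true)))
step 6: [if@root] (if false then (if (if false then false else false) then ((\p.p) false) else ((\q.true) 5)) else (if ((\r.r) true) then (1 == 0) else (if false then false else true)))
step 7: [if@root] (if ((\r.r) true) then (1 == 0) else (if false then false else true))
step 8: [beta@0] (if true then (1 == 0) else (if false then false else true))
step 9: [if@root] (1 == 0)
step 10: [delta@root] false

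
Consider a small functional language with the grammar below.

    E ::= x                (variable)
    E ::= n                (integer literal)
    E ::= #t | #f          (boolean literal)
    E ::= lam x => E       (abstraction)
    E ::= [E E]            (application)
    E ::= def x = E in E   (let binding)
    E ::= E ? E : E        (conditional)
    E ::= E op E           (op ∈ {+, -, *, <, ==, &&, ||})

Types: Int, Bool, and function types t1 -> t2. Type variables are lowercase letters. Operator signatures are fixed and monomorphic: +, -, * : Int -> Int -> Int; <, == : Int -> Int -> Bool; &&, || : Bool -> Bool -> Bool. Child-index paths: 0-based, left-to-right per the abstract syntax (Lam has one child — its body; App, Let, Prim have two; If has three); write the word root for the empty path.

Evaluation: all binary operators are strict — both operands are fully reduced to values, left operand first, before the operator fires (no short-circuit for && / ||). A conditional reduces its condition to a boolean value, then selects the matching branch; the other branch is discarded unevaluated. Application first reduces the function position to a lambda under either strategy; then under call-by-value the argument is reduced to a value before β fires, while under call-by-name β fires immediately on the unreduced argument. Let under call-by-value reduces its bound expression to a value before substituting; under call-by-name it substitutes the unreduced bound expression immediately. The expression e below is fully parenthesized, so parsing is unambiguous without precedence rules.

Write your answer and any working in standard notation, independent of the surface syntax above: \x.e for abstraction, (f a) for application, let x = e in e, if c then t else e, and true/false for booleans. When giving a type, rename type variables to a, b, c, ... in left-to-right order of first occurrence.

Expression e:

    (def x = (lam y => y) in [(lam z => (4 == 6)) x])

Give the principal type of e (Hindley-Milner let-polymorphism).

Answer: Bool

Trace:
y : a
\y._ : a -> a
let x : forall. a -> a
  unify Int ~ Int
  unify Int ~ Int
\z._ : b -> Bool
x : c -> c
  unify b -> Bool ~ (c -> c) -> d
  unify b ~ c -> c
  unify Bool ~ d
_ _ : Bool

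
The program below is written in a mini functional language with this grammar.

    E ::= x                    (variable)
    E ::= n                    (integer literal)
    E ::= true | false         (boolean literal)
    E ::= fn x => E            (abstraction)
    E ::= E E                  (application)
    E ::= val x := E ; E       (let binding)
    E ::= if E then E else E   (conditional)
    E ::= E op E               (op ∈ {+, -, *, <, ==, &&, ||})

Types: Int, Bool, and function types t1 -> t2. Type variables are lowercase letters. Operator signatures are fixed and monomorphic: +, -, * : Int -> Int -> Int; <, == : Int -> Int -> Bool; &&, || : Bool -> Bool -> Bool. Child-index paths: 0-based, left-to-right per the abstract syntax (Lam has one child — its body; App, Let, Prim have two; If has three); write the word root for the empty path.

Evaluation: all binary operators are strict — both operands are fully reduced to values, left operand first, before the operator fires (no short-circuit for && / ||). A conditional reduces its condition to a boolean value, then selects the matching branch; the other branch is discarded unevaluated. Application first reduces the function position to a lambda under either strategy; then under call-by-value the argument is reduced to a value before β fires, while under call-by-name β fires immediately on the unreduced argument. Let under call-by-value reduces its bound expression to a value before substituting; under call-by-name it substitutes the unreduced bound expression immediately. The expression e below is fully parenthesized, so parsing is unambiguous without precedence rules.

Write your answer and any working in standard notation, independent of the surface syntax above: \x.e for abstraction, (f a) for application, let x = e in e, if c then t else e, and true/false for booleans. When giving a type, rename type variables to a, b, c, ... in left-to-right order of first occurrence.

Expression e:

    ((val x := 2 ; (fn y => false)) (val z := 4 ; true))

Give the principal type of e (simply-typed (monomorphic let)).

Answer: Bool

Derivation:
let x : Int
\y._ : a -> Bool
let z : Int
  unify a -> Bool ~ Bool -> b
  unify a ~ Bool
  unify Bool ~ b
_ _ : Bool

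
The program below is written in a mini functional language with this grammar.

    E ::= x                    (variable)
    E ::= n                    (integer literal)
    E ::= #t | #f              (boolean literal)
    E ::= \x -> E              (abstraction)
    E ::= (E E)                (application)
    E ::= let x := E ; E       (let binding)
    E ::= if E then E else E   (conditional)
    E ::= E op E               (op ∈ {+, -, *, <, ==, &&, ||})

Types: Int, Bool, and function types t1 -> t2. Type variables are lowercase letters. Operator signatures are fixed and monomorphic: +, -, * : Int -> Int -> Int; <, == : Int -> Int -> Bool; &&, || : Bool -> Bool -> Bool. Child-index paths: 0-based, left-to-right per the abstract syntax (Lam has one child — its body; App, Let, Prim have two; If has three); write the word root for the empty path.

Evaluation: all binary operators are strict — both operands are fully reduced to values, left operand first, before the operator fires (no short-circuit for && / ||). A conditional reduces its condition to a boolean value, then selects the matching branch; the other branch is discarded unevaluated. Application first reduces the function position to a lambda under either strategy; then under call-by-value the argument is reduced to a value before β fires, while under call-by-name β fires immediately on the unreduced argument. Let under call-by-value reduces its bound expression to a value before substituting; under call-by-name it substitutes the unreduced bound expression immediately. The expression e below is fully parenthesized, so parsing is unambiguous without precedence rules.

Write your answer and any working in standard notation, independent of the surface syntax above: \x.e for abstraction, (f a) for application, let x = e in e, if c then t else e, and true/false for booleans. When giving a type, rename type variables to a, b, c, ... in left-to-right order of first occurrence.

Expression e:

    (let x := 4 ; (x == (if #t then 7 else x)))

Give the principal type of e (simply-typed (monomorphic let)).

Trace:
let x : Int
x : Int
  unify Int ~ Int
  unify Bool ~ Bool
x : Int
  unify Int ~ Int
  unify Int ~ Int

Answer: Bool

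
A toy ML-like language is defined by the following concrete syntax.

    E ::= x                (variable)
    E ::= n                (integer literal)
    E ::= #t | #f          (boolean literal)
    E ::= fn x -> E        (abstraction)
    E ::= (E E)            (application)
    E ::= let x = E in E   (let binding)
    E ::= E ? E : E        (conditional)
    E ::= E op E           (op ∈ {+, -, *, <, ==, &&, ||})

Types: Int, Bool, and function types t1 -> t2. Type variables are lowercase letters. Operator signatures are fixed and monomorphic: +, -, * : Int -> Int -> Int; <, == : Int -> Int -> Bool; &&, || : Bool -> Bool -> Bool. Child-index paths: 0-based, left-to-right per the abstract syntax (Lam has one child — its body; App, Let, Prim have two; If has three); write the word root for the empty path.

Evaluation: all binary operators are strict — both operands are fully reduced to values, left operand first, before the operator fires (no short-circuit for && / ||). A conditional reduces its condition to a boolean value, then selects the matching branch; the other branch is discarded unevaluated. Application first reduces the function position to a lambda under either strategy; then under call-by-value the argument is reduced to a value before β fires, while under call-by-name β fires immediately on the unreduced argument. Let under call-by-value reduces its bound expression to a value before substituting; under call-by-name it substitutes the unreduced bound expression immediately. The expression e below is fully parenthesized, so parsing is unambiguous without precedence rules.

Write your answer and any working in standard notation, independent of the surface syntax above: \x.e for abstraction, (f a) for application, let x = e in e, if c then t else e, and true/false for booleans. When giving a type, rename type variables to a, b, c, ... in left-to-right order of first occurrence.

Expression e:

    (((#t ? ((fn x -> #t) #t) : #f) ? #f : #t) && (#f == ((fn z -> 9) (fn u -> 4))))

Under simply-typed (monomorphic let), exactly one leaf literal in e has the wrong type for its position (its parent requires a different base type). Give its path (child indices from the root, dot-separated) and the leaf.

Answer: 1.0 : false

Working:
  unify Bool ~ Bool
\x._ : a -> Bool
  unify a -> Bool ~ Bool -> b
  unify a ~ Bool
  unify Bool ~ b
_ _ : Bool
  unify Bool ~ Bool
  unify Bool ~ Bool
  unify Bool ~ Bool
  unify Bool ~ Bool
  unify Bool ~ Int
  FAIL: mismatch Bool ~ Int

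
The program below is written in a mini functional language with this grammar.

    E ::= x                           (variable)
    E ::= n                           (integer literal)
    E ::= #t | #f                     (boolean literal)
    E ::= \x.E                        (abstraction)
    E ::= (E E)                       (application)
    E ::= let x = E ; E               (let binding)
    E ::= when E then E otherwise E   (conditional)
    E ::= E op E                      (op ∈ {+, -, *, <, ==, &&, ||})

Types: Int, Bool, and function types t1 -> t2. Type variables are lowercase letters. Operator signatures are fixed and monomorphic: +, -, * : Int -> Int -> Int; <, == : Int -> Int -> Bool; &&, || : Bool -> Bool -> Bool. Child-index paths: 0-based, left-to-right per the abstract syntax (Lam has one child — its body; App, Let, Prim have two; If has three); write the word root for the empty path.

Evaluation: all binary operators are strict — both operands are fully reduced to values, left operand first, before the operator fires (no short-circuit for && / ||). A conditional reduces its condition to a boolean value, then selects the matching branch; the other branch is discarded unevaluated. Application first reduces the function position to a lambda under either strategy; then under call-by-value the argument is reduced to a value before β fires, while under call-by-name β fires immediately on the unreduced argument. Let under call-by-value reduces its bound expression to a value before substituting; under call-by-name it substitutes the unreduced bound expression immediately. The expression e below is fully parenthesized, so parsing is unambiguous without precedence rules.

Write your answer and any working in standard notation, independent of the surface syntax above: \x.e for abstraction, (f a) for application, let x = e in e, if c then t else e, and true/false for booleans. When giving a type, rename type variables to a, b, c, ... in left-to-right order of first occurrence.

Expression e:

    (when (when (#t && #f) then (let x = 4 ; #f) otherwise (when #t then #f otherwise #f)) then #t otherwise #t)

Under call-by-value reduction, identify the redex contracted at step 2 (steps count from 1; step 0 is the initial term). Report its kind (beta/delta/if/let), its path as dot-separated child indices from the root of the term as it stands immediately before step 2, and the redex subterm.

Trace:
step 0: (if (if (true && false) then (let x = 4 in false) else (if true then false else false)) then true else true)
step 1: [delta@0.0] (if (if false then (let x = 4 in false) else (if true then false else false)) then true else true)
step 2: [if@0] (if (if true then false else false) then true else true)

Answer: if at 0 : (if false then (let x = 4 in false) else (if true then false else false))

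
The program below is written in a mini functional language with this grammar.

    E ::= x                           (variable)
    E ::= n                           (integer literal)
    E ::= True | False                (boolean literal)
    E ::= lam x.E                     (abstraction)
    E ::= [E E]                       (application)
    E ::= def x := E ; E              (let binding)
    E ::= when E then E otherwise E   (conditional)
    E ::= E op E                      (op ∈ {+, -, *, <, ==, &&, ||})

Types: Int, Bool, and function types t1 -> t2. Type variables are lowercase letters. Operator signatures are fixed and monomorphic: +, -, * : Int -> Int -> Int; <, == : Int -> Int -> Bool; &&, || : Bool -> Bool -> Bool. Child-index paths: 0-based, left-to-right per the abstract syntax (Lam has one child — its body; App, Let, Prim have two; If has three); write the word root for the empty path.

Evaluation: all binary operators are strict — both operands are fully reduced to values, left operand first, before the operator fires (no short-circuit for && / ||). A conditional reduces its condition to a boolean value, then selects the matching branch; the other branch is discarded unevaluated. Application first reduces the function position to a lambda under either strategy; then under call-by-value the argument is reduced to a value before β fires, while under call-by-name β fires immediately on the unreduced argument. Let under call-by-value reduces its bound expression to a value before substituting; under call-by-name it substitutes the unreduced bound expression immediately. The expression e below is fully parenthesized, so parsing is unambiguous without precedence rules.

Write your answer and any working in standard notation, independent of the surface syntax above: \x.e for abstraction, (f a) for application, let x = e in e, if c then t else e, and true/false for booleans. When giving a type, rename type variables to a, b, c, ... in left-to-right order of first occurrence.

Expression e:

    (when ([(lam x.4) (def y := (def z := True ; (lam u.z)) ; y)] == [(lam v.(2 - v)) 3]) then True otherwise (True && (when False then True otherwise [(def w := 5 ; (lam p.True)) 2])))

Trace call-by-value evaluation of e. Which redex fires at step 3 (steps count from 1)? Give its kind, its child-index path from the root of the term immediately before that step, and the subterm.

Derivation:
step 0: (if (((\x.4) (let y = (let z = true in (\u.z)) in y)) == ((\v.(2 - v)) 3)) then true else (true && (if false then true else ((let w = 5 in (\p.true)) 2))))
step 1: [let@0.0.1.0] (if (((\x.4) (let y = (\u.true) in y)) == ((\v.(2 - v)) 3)) then true else (true && (if false then true else ((let w = 5 in (\p.true)) 2))))
step 2: [let@0.0.1] (if (((\x.4) (\u.true)) == ((\v.(2 - v)) 3)) then true else (true && (if false then true else ((let w = 5 in (\p.true)) 2))))
step 3: [beta@0.0] (if (4 == ((\v.(2 - v)) 3)) then true else (true && (if false then true else ((let w = 5 in (\p.true)) 2))))

Answer: beta at 0.0 : ((\x.4) (\u.true))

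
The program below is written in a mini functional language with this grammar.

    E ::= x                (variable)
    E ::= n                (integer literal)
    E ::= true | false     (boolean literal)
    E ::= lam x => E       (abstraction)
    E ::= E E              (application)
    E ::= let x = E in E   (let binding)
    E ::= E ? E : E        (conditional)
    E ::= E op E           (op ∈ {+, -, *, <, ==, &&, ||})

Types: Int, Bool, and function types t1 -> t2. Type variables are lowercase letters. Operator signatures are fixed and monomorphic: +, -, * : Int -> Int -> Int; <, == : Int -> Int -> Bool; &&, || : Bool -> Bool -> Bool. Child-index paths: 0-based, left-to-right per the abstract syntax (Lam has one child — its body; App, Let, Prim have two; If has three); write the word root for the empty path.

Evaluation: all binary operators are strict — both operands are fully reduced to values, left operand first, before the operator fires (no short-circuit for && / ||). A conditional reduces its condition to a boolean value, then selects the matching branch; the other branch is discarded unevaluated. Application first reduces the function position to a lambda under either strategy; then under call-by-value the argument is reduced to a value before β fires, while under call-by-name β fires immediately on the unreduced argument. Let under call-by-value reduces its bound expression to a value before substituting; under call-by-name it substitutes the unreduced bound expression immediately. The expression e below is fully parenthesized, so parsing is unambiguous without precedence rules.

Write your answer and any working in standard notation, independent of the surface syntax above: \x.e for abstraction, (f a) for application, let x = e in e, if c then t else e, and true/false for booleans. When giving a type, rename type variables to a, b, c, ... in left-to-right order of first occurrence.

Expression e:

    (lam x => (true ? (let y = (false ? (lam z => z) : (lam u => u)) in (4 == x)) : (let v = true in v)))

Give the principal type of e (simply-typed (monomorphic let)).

Answer: Int -> Bool

Working:
  unify Bool ~ Bool
  unify Bool ~ Bool
z : b
\z._ : b -> b
u : c
\u._ : c -> c
  unify b -> b ~ c -> c
  unify b ~ c
  unify c ~ c
let y : c -> c
  unify Int ~ Int
x : a
  unify a ~ Int
let v : Bool
v : Bool
  unify Bool ~ Bool
\x._ : Int -> Bool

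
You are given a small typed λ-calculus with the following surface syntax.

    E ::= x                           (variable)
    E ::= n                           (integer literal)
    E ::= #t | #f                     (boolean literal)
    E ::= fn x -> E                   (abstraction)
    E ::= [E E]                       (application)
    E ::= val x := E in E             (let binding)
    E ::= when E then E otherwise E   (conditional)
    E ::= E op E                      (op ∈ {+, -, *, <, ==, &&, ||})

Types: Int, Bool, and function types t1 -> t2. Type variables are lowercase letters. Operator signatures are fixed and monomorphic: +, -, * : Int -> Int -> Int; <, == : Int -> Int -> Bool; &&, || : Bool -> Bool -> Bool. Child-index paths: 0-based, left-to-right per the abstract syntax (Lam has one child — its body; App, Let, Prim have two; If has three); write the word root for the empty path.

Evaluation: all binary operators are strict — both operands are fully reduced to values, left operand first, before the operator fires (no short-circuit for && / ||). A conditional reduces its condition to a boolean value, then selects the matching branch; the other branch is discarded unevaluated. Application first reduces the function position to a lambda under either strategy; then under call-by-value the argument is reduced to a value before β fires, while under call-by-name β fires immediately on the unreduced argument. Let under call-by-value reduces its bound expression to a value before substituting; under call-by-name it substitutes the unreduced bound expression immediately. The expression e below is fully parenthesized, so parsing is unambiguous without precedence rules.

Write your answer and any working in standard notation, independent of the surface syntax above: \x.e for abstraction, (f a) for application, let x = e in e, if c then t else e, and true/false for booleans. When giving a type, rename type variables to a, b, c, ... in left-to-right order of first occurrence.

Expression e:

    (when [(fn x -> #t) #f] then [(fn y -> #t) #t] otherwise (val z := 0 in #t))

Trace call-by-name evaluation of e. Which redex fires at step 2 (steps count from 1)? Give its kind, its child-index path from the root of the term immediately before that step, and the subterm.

Answer: if at root : (if true then ((\y.true) true) else (let z = 0 in true))

Working:
step 0: (if ((\x.true) false) then ((\y.true) true) else (let z = 0 in true))
step 1: [beta@0] (if true then ((\y.true) true) else (let z = 0 in true))
step 2: [if@root] ((\y.true) true)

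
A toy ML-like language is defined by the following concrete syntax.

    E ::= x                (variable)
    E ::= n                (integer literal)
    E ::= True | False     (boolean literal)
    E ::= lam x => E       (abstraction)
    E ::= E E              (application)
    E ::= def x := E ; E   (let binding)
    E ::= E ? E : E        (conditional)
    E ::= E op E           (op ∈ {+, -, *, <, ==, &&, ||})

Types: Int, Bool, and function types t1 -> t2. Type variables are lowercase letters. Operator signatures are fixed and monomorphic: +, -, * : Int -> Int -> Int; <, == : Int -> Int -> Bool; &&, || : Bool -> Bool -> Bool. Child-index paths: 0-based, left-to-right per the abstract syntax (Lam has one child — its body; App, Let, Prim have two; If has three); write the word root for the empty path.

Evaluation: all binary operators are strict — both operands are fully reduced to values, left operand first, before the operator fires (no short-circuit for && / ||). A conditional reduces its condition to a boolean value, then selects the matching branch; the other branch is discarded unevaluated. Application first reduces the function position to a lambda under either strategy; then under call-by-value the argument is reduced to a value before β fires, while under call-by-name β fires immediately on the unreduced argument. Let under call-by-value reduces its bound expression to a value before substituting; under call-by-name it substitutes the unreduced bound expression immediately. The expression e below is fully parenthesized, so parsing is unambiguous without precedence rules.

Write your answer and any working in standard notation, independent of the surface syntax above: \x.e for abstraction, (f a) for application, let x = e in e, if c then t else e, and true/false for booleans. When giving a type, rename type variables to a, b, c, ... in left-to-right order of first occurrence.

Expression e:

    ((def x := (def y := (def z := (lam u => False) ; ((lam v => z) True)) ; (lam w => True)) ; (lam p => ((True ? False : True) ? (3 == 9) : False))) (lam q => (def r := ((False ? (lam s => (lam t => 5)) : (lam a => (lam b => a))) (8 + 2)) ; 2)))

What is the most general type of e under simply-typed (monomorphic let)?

Answer: Bool

Derivation:
\u._ : a -> Bool
let z : a -> Bool
z : a -> Bool
\v._ : b -> a -> Bool
  unify b -> a -> Bool ~ Bool -> c
  unify b ~ Bool
  unify a -> Bool ~ c
_ _ : a -> Bool
let y : a -> Bool
\w._ : d -> Bool
let x : d -> Bool
  unify Bool ~ Bool
  unify Bool ~ Bool
  unify Bool ~ Bool
  unify Int ~ Int
  unify Int ~ Int
  unify Bool ~ Bool
\p._ : e -> Bool
  unify Bool ~ Bool
\t._ : h -> Int
\s._ : g -> h -> Int
a : i
\b._ : j -> i
\a._ : i -> j -> i
  unify g -> h -> Int ~ i -> j -> i
  unify g ~ i
  unify h -> Int ~ j -> i
  unify h ~ j
  unify Int ~ i
  unify Int ~ Int
  unify Int ~ Int
  unify Int -> j -> Int ~ Int -> k
  unify Int ~ Int
  unify j -> Int ~ k
_ _ : j -> Int
let r : j -> Int
\q._ : f -> Int
  unify e -> Bool ~ (f -> Int) -> l
  unify e ~ f -> Int
  unify Bool ~ l
_ _ : Bool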